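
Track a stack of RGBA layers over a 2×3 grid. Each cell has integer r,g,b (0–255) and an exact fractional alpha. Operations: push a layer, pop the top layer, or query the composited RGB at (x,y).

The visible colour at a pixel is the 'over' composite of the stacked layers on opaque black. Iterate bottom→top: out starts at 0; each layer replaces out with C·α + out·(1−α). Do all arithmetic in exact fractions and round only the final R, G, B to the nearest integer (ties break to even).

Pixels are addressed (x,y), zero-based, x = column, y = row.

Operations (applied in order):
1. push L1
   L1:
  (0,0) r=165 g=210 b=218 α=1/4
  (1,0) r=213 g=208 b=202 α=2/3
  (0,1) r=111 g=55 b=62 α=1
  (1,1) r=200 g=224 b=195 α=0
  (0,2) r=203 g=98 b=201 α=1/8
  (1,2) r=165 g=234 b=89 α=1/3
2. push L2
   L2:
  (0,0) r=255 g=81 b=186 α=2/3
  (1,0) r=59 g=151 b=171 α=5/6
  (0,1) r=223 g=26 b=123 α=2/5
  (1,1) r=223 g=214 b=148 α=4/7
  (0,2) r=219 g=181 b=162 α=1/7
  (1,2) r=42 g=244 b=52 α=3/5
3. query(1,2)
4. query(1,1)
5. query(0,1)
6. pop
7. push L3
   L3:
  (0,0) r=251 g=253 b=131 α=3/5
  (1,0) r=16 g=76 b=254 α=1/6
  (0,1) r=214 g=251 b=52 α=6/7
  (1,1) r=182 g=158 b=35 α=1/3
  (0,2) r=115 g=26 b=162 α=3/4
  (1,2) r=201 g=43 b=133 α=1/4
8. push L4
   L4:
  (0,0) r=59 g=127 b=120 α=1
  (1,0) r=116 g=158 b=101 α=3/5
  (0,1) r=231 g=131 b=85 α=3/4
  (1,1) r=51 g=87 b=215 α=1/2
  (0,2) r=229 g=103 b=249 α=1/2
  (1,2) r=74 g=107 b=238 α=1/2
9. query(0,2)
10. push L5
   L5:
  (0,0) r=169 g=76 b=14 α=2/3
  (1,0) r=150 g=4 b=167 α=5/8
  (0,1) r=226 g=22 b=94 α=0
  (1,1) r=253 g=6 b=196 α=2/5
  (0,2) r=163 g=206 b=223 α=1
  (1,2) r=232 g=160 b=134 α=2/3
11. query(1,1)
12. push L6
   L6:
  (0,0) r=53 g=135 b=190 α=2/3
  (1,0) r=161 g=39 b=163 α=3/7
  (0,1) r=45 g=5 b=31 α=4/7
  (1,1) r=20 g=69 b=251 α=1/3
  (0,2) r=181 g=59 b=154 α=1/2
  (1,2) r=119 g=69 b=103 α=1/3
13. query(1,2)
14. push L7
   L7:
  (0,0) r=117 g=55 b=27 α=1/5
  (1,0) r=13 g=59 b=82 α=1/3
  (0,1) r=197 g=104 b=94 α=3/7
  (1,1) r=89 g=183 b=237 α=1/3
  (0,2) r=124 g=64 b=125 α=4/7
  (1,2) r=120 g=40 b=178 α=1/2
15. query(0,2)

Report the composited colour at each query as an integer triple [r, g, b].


at x=1,y=2 over L1,L2:
after L1 α=1/3: [55, 78, 89/3]
after L2 α=3/5: [236/5, 888/5, 646/15]
rounded: [47, 178, 43]

query (1,1) [L1,L2] — begin 0,0,0
after L1 α=0: [0, 0, 0]
after L2 α=4/7: [892/7, 856/7, 592/7]
→ [127, 122, 85]

at x=0,y=1 over L1,L2:
L1 α=1: [111, 55, 62]
L2 α=2/5: [779/5, 217/5, 432/5]
→ [156, 43, 86]

at x=0,y=2 over L1,L3,L4:
+L1 (α=1/8) → [203/8, 49/4, 201/8]
+L3 (α=3/4) → [2963/32, 361/16, 4089/32]
+L4 (α=1/2) → [10291/64, 2009/32, 12057/64]
= [161, 63, 188]

query (1,1) [L1,L3,L4,L5] — begin 0,0,0
+L1 (α=0) → [0, 0, 0]
+L3 (α=1/3) → [182/3, 158/3, 35/3]
+L4 (α=1/2) → [335/6, 419/6, 340/3]
+L5 (α=2/5) → [1347/10, 443/10, 732/5]
rounded: [135, 44, 146]

at x=1,y=2 over L1,L3,L4,L5,L6:
after L1 α=1/3: [55, 78, 89/3]
after L3 α=1/4: [183/2, 277/4, 111/2]
after L4 α=1/2: [331/4, 705/8, 587/4]
after L5 α=2/3: [729/4, 3265/24, 553/4]
after L6 α=1/3: [967/6, 4093/36, 253/2]
= [161, 114, 126]

(0,2) stack=L1,L3,L4,L5,L6,L7; from [0,0,0]:
after L1 α=1/8: [203/8, 49/4, 201/8]
after L3 α=3/4: [2963/32, 361/16, 4089/32]
after L4 α=1/2: [10291/64, 2009/32, 12057/64]
after L5 α=1: [163, 206, 223]
after L6 α=1/2: [172, 265/2, 377/2]
after L7 α=4/7: [1012/7, 1307/14, 2131/14]
= [145, 93, 152]


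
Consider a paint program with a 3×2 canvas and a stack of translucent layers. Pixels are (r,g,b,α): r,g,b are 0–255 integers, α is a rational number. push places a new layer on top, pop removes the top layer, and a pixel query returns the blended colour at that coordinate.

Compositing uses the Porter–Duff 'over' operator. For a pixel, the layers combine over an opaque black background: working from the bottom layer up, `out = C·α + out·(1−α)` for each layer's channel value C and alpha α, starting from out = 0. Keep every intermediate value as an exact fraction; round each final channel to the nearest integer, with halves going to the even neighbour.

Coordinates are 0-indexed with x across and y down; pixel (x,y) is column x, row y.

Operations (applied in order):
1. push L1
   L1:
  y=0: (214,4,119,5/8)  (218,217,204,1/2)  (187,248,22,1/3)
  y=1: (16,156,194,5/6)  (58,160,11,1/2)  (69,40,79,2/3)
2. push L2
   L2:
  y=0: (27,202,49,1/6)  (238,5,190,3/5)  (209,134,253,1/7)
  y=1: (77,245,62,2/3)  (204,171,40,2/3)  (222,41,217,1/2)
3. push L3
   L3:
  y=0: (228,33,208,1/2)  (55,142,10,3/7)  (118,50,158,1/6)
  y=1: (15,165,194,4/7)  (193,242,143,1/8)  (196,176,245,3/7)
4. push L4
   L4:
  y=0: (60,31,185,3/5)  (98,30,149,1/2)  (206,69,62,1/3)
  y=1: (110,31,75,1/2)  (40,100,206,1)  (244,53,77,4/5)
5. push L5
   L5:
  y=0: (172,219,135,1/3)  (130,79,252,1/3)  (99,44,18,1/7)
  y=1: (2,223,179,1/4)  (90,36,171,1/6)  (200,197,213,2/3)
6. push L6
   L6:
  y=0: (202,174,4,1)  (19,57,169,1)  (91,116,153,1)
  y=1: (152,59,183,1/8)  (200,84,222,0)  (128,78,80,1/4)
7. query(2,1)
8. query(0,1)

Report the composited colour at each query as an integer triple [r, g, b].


at x=2,y=1 over L1,L2,L3,L4,L5,L6:
L1 α=2/3: [46, 80/3, 158/3]
L2 α=1/2: [134, 203/6, 809/6]
L3 α=3/7: [1124/7, 1990/21, 3823/21]
L4 α=4/5: [7956/35, 6442/105, 10291/105]
L5 α=2/3: [21956/105, 47812/315, 55021/315]
L6 α=1/4: [6609/35, 28001/210, 63421/420]
= [189, 133, 151]

query (0,1) [L1,L2,L3,L4,L5,L6] — begin 0,0,0
L1 α=5/6: [40/3, 130, 485/3]
L2 α=2/3: [502/9, 620/3, 857/9]
L3 α=4/7: [682/21, 1280/7, 455/3]
L4 α=1/2: [1496/21, 1497/14, 340/3]
L5 α=1/4: [755/14, 7613/56, 519/4]
L6 α=1/8: [1059/16, 8085/64, 4365/32]
= [66, 126, 136]


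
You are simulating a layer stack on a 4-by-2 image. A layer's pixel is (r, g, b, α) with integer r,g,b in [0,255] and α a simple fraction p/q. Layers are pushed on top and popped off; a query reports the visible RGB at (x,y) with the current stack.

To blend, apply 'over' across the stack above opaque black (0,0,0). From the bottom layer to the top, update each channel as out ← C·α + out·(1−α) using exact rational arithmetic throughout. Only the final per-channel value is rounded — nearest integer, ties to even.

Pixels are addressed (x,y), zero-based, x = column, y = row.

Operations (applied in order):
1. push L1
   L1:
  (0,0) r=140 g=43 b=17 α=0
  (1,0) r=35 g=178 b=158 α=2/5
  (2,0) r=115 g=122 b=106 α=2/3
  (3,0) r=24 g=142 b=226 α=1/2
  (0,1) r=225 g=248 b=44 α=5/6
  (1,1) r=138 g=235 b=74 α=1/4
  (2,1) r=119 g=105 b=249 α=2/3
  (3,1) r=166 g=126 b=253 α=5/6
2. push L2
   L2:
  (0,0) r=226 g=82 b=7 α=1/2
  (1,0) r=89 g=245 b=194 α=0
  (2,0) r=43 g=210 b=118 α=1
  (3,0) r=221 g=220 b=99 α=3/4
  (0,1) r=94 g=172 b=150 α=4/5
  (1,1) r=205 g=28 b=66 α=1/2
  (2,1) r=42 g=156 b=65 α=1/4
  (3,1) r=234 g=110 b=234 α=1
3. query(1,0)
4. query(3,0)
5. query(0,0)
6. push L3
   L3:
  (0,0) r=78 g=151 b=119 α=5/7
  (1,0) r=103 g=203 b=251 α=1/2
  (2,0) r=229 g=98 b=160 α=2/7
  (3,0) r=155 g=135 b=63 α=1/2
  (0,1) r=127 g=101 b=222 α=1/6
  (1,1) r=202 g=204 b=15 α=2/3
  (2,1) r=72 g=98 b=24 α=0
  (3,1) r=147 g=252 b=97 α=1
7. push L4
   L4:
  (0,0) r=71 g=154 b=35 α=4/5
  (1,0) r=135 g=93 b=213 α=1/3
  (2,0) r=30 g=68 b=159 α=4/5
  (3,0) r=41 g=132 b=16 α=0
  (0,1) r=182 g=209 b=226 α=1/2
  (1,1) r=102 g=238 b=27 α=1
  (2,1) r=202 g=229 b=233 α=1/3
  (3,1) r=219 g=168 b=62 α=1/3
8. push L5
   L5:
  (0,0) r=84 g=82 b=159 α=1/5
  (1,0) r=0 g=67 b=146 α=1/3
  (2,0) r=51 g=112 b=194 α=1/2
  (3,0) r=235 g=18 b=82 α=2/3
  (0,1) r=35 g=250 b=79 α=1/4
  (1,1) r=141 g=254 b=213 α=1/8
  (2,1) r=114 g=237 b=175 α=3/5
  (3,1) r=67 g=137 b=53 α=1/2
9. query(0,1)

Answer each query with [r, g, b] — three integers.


(1,0) stack=L1,L2; from [0,0,0]:
L1 α=2/5: [14, 356/5, 316/5]
L2 α=0: [14, 356/5, 316/5]
→ [14, 71, 63]

(3,0) stack=L1,L2; from [0,0,0]:
L1 α=1/2: [12, 71, 113]
L2 α=3/4: [675/4, 731/4, 205/2]
= [169, 183, 102]

(0,0) stack=L1,L2; from [0,0,0]:
L1 α=0: [0, 0, 0]
L2 α=1/2: [113, 41, 7/2]
→ [113, 41, 4]

query (0,1) [L1,L2,L3,L4,L5] — begin 0,0,0
L1 α=5/6: [375/2, 620/3, 110/3]
L2 α=4/5: [1127/10, 2684/15, 382/3]
L3 α=1/6: [1381/12, 2987/18, 1288/9]
L4 α=1/2: [3565/24, 6749/36, 1661/9]
L5 α=1/4: [3845/32, 9749/48, 949/6]
= [120, 203, 158]


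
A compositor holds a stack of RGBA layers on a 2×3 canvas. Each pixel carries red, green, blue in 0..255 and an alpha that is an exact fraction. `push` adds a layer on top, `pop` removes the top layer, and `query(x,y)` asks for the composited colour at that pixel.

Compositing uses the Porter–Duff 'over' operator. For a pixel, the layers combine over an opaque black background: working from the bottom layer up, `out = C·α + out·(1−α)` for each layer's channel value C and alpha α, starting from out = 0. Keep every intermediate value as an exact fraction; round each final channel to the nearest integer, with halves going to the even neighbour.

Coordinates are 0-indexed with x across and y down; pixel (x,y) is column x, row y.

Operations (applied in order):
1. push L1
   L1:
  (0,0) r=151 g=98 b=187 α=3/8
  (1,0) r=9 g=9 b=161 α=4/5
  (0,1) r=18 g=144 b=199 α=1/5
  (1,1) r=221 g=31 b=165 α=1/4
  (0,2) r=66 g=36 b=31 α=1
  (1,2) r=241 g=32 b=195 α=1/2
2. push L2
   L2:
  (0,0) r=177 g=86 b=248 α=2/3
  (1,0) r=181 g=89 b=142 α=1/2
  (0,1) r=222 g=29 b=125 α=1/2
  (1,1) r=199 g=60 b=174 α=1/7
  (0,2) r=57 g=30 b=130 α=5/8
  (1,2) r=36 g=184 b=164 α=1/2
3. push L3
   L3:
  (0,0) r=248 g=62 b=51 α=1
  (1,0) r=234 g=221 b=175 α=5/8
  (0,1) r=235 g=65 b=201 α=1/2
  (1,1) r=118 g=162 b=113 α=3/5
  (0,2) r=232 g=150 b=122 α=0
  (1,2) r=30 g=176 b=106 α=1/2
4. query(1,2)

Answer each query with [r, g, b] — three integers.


query (1,2) [L1,L2,L3] — begin 0,0,0
+L1 (α=1/2) → [241/2, 16, 195/2]
+L2 (α=1/2) → [313/4, 100, 523/4]
+L3 (α=1/2) → [433/8, 138, 947/8]
rounded: [54, 138, 118]


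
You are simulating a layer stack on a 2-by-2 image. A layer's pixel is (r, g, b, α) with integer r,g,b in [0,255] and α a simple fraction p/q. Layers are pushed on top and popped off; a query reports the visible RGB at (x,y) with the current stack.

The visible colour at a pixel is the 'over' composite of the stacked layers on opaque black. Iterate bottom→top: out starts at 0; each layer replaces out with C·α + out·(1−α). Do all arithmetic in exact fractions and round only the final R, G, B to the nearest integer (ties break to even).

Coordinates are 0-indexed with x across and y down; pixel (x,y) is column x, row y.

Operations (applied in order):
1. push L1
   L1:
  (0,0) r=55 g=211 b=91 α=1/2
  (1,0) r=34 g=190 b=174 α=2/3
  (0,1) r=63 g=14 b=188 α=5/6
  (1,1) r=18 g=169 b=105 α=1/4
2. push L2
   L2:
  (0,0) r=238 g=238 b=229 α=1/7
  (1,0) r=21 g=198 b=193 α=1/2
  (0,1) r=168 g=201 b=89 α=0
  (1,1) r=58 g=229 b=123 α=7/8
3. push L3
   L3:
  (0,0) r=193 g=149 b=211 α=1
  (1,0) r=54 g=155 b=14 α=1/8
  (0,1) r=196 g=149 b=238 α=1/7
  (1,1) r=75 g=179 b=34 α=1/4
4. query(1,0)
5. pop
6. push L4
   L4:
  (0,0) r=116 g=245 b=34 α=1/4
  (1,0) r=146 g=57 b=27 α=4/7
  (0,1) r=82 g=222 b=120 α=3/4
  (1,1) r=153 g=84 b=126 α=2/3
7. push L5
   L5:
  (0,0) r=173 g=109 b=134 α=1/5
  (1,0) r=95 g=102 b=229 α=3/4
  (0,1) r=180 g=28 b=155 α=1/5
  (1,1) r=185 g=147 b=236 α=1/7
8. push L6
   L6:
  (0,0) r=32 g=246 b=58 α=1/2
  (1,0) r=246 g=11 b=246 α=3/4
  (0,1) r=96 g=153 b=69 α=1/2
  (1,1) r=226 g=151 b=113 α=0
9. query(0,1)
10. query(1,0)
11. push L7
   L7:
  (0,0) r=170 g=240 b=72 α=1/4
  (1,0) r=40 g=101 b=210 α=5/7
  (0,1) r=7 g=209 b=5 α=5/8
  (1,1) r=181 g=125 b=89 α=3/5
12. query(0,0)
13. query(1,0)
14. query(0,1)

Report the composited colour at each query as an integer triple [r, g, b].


query (1,0) [L1,L2,L3] — begin 0,0,0
+L1 (α=2/3) → [68/3, 380/3, 116]
+L2 (α=1/2) → [131/6, 487/3, 309/2]
+L3 (α=1/8) → [1241/48, 1937/12, 2191/16]
→ [26, 161, 137]

query (0,1) [L1,L2,L4,L5,L6] — begin 0,0,0
after L1 α=5/6: [105/2, 35/3, 470/3]
after L2 α=0: [105/2, 35/3, 470/3]
after L4 α=3/4: [597/8, 2033/12, 775/6]
after L5 α=1/5: [957/10, 2117/15, 403/3]
after L6 α=1/2: [1917/20, 2206/15, 305/3]
rounded: [96, 147, 102]

query (1,0) [L1,L2,L4,L5,L6] — begin 0,0,0
after L1 α=2/3: [68/3, 380/3, 116]
after L2 α=1/2: [131/6, 487/3, 309/2]
after L4 α=4/7: [1299/14, 715/7, 1143/14]
after L5 α=3/4: [5289/56, 2857/28, 10761/56]
after L6 α=3/4: [46617/224, 3781/112, 52089/224]
→ [208, 34, 233]

query (0,0) [L1,L2,L4,L5,L6,L7] — begin 0,0,0
+L1 (α=1/2) → [55/2, 211/2, 91/2]
+L2 (α=1/7) → [403/7, 871/7, 502/7]
+L4 (α=1/4) → [2021/28, 1082/7, 436/7]
+L5 (α=1/5) → [3232/35, 5091/35, 2682/35]
+L6 (α=1/2) → [2176/35, 13701/70, 2356/35]
+L7 (α=1/4) → [6239/70, 57903/280, 2397/35]
= [89, 207, 68]

query (1,0) [L1,L2,L4,L5,L6,L7] — begin 0,0,0
+L1 (α=2/3) → [68/3, 380/3, 116]
+L2 (α=1/2) → [131/6, 487/3, 309/2]
+L4 (α=4/7) → [1299/14, 715/7, 1143/14]
+L5 (α=3/4) → [5289/56, 2857/28, 10761/56]
+L6 (α=3/4) → [46617/224, 3781/112, 52089/224]
+L7 (α=5/7) → [69017/784, 32061/392, 169689/784]
= [88, 82, 216]

at x=0,y=1 over L1,L2,L4,L5,L6,L7:
L1 α=5/6: [105/2, 35/3, 470/3]
L2 α=0: [105/2, 35/3, 470/3]
L4 α=3/4: [597/8, 2033/12, 775/6]
L5 α=1/5: [957/10, 2117/15, 403/3]
L6 α=1/2: [1917/20, 2206/15, 305/3]
L7 α=5/8: [6451/160, 7431/40, 165/4]
= [40, 186, 41]


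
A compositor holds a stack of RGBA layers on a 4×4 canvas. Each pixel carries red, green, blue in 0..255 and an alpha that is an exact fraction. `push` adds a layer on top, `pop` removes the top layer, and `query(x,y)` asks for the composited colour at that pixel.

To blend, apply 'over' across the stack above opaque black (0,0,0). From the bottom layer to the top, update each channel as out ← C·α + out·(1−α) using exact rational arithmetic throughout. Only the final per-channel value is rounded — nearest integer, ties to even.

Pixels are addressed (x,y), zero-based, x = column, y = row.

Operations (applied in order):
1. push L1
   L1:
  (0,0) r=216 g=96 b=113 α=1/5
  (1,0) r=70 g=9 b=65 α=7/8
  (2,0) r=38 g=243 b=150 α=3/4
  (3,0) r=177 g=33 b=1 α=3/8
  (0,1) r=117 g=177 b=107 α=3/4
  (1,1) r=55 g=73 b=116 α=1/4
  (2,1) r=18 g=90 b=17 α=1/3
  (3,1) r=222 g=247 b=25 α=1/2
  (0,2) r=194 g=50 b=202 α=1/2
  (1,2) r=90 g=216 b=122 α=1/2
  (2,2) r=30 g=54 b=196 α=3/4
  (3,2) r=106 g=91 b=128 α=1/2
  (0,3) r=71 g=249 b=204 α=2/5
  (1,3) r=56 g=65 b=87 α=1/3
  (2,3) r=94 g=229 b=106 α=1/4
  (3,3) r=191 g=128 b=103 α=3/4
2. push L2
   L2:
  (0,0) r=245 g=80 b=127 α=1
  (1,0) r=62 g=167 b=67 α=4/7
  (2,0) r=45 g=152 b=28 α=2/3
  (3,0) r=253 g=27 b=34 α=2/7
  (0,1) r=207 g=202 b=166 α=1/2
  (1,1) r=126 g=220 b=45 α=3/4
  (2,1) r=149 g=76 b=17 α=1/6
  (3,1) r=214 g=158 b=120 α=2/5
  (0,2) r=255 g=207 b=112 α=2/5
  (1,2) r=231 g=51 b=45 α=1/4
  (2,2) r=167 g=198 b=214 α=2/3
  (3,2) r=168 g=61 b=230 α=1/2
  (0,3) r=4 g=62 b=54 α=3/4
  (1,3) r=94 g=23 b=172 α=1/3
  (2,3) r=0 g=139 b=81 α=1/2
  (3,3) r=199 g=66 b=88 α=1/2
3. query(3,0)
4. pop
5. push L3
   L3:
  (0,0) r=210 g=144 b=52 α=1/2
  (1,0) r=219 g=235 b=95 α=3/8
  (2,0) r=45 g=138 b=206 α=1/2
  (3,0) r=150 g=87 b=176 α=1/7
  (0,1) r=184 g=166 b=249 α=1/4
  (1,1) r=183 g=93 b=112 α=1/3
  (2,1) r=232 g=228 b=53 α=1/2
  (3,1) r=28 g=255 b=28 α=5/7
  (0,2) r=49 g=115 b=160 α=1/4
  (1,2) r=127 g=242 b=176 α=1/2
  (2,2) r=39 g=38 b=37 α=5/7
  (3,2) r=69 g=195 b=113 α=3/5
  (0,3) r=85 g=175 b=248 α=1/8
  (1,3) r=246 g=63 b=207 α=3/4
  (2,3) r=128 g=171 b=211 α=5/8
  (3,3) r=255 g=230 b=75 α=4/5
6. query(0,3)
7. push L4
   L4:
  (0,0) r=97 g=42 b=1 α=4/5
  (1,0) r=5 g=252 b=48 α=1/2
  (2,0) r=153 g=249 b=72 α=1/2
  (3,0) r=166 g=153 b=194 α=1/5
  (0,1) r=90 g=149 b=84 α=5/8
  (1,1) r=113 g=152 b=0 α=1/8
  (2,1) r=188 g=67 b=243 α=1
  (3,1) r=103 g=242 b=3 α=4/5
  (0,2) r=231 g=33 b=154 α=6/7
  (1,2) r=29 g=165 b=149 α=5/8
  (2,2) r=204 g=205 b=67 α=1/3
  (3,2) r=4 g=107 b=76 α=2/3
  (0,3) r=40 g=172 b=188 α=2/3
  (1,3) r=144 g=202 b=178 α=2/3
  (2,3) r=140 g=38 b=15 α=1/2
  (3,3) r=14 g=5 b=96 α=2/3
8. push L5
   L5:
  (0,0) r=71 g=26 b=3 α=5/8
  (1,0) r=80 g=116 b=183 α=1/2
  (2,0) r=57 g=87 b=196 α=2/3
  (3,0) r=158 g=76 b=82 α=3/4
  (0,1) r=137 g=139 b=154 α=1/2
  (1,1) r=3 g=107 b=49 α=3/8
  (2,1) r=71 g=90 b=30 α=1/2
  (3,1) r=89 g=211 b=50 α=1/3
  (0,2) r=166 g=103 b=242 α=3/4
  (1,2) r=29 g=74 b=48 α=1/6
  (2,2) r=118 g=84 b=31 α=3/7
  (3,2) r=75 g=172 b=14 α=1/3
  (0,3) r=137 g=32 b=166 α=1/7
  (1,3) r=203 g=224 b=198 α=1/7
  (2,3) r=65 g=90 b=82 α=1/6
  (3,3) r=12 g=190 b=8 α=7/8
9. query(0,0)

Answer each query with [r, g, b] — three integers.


(3,0) stack=L1,L2; from [0,0,0]:
L1 α=3/8: [531/8, 99/8, 3/8]
L2 α=2/7: [6703/56, 927/56, 559/56]
→ [120, 17, 10]

query (0,3) [L1,L3] — begin 0,0,0
after L1 α=2/5: [142/5, 498/5, 408/5]
after L3 α=1/8: [1419/40, 4361/40, 512/5]
→ [35, 109, 102]

at x=0,y=0 over L1,L3,L4,L5:
after L1 α=1/5: [216/5, 96/5, 113/5]
after L3 α=1/2: [633/5, 408/5, 373/10]
after L4 α=4/5: [2573/25, 1248/25, 413/50]
after L5 α=5/8: [8297/100, 3497/100, 1989/400]
→ [83, 35, 5]


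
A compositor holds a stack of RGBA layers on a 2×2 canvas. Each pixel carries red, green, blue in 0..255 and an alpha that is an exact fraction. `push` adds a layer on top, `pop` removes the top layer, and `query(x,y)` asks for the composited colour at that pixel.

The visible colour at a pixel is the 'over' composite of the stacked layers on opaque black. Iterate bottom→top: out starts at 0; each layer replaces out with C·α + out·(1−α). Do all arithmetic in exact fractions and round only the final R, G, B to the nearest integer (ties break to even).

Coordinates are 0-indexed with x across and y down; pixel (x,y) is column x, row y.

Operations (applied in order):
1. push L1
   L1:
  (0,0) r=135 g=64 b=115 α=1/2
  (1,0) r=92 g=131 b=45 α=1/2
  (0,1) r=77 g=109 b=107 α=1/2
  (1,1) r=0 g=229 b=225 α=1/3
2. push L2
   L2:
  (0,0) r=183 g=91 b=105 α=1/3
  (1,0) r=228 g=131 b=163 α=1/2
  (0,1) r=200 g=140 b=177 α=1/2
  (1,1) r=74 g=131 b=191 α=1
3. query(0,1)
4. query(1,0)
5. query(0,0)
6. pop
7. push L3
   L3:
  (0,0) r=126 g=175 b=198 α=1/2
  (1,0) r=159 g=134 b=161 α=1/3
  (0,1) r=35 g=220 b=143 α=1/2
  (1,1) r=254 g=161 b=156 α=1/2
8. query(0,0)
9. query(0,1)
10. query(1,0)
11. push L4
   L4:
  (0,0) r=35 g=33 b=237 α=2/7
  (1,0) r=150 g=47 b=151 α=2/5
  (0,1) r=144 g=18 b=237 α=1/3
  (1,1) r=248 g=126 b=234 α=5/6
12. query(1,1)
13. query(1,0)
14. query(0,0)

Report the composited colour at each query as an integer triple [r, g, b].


at x=0,y=1 over L1,L2:
+L1 (α=1/2) → [77/2, 109/2, 107/2]
+L2 (α=1/2) → [477/4, 389/4, 461/4]
→ [119, 97, 115]

at x=1,y=0 over L1,L2:
after L1 α=1/2: [46, 131/2, 45/2]
after L2 α=1/2: [137, 393/4, 371/4]
rounded: [137, 98, 93]

at x=0,y=0 over L1,L2:
L1 α=1/2: [135/2, 32, 115/2]
L2 α=1/3: [106, 155/3, 220/3]
= [106, 52, 73]

(0,0) stack=L1,L3; from [0,0,0]:
after L1 α=1/2: [135/2, 32, 115/2]
after L3 α=1/2: [387/4, 207/2, 511/4]
= [97, 104, 128]

(0,1) stack=L1,L3; from [0,0,0]:
L1 α=1/2: [77/2, 109/2, 107/2]
L3 α=1/2: [147/4, 549/4, 393/4]
rounded: [37, 137, 98]

(1,0) stack=L1,L3; from [0,0,0]:
+L1 (α=1/2) → [46, 131/2, 45/2]
+L3 (α=1/3) → [251/3, 265/3, 206/3]
→ [84, 88, 69]

query (1,1) [L1,L3,L4] — begin 0,0,0
after L1 α=1/3: [0, 229/3, 75]
after L3 α=1/2: [127, 356/3, 231/2]
after L4 α=5/6: [1367/6, 1123/9, 857/4]
→ [228, 125, 214]

at x=1,y=0 over L1,L3,L4:
after L1 α=1/2: [46, 131/2, 45/2]
after L3 α=1/3: [251/3, 265/3, 206/3]
after L4 α=2/5: [551/5, 359/5, 508/5]
= [110, 72, 102]

(0,0) stack=L1,L3,L4; from [0,0,0]:
+L1 (α=1/2) → [135/2, 32, 115/2]
+L3 (α=1/2) → [387/4, 207/2, 511/4]
+L4 (α=2/7) → [2215/28, 1167/14, 4451/28]
= [79, 83, 159]


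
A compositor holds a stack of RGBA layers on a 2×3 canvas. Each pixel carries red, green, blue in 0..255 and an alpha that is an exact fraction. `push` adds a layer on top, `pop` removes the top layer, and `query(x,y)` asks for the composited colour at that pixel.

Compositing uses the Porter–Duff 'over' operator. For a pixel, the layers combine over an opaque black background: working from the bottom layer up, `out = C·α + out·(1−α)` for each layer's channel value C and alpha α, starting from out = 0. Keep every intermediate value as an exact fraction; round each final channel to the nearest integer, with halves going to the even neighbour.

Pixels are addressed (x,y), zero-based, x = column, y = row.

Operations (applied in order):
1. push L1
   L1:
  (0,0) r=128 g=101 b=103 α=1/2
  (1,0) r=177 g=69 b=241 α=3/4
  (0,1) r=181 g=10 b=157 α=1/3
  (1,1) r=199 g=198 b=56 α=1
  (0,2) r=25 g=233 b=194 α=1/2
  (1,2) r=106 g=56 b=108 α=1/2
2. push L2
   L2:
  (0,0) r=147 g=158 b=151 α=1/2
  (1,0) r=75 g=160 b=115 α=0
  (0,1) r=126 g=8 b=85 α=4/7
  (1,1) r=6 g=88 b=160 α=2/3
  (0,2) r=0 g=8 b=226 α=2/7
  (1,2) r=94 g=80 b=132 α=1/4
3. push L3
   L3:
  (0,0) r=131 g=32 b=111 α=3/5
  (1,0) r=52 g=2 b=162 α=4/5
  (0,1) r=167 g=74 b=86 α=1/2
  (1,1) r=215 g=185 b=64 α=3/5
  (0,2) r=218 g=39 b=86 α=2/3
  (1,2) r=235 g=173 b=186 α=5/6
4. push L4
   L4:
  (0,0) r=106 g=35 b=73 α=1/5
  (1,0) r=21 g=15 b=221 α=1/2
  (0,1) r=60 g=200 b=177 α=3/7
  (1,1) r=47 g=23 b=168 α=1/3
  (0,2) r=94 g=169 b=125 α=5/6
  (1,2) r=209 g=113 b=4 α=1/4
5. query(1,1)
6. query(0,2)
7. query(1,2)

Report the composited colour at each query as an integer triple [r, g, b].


(1,1) stack=L1,L2,L3,L4; from [0,0,0]:
+L1 (α=1) → [199, 198, 56]
+L2 (α=2/3) → [211/3, 374/3, 376/3]
+L3 (α=3/5) → [2357/15, 2413/15, 1328/15]
+L4 (α=1/3) → [5419/45, 5171/45, 5176/45]
→ [120, 115, 115]

at x=0,y=2 over L1,L2,L3,L4:
after L1 α=1/2: [25/2, 233/2, 97]
after L2 α=2/7: [125/14, 171/2, 937/7]
after L3 α=2/3: [6229/42, 109/2, 2141/21]
after L4 α=5/6: [25969/252, 1799/12, 7633/63]
rounded: [103, 150, 121]

(1,2) stack=L1,L2,L3,L4; from [0,0,0]:
after L1 α=1/2: [53, 28, 54]
after L2 α=1/4: [253/4, 41, 147/2]
after L3 α=5/6: [1651/8, 151, 669/4]
after L4 α=1/4: [6625/32, 283/2, 2023/16]
= [207, 142, 126]


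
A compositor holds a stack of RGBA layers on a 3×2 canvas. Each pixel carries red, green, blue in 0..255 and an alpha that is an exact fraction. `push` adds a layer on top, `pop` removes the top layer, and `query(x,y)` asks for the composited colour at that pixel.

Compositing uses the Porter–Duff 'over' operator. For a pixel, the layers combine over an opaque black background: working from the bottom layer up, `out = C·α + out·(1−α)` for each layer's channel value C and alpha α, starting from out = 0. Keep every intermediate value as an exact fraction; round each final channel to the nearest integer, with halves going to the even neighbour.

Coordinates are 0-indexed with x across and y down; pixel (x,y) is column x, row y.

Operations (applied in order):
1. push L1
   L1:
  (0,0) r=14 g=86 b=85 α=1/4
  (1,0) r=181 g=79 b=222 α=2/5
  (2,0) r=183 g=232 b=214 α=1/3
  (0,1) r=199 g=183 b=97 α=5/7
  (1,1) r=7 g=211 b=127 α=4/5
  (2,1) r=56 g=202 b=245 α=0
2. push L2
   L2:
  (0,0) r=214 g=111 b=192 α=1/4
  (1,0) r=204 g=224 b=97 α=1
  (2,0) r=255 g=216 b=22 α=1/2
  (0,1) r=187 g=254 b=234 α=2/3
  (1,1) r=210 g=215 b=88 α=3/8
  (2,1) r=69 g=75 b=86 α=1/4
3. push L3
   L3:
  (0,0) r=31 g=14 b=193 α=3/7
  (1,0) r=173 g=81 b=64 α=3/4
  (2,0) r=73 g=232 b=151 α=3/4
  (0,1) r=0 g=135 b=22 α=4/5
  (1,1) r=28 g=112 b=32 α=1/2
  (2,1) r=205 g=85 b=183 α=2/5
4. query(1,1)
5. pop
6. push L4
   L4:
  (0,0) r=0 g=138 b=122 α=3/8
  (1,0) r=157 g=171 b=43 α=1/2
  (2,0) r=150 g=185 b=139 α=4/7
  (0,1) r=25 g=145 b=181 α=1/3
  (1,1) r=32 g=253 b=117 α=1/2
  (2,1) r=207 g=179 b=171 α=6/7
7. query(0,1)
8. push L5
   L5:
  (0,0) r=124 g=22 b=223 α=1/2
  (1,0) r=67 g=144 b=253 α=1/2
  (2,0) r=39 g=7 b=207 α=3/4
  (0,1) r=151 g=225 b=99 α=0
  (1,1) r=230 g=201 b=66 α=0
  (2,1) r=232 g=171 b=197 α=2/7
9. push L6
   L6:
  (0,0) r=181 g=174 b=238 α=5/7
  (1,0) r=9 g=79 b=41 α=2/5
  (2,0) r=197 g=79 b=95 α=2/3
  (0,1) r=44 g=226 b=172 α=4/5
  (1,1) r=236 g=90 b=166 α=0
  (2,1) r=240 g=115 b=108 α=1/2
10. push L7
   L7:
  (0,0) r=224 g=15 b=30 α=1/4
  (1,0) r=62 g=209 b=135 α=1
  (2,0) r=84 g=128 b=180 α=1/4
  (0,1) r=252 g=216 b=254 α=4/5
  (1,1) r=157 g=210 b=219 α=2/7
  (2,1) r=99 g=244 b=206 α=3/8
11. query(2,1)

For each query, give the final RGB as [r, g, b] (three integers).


(1,1) stack=L1,L2,L3; from [0,0,0]:
after L1 α=4/5: [28/5, 844/5, 508/5]
after L2 α=3/8: [329/4, 1489/8, 193/2]
after L3 α=1/2: [441/8, 2385/16, 257/4]
= [55, 149, 64]

at x=0,y=1 over L1,L2,L4:
after L1 α=5/7: [995/7, 915/7, 485/7]
after L2 α=2/3: [3613/21, 4471/21, 3761/21]
after L4 α=1/3: [7751/63, 11987/63, 11323/63]
rounded: [123, 190, 180]

at x=2,y=1 over L1,L2,L4,L5,L6,L7:
after L1 α=0: [0, 0, 0]
after L2 α=1/4: [69/4, 75/4, 43/2]
after L4 α=6/7: [5037/28, 4371/28, 2095/14]
after L5 α=2/7: [38177/196, 31431/196, 15991/98]
after L6 α=1/2: [85217/392, 53971/392, 26575/196]
after L7 α=3/8: [542509/3136, 556799/3136, 254003/1568]
→ [173, 178, 162]


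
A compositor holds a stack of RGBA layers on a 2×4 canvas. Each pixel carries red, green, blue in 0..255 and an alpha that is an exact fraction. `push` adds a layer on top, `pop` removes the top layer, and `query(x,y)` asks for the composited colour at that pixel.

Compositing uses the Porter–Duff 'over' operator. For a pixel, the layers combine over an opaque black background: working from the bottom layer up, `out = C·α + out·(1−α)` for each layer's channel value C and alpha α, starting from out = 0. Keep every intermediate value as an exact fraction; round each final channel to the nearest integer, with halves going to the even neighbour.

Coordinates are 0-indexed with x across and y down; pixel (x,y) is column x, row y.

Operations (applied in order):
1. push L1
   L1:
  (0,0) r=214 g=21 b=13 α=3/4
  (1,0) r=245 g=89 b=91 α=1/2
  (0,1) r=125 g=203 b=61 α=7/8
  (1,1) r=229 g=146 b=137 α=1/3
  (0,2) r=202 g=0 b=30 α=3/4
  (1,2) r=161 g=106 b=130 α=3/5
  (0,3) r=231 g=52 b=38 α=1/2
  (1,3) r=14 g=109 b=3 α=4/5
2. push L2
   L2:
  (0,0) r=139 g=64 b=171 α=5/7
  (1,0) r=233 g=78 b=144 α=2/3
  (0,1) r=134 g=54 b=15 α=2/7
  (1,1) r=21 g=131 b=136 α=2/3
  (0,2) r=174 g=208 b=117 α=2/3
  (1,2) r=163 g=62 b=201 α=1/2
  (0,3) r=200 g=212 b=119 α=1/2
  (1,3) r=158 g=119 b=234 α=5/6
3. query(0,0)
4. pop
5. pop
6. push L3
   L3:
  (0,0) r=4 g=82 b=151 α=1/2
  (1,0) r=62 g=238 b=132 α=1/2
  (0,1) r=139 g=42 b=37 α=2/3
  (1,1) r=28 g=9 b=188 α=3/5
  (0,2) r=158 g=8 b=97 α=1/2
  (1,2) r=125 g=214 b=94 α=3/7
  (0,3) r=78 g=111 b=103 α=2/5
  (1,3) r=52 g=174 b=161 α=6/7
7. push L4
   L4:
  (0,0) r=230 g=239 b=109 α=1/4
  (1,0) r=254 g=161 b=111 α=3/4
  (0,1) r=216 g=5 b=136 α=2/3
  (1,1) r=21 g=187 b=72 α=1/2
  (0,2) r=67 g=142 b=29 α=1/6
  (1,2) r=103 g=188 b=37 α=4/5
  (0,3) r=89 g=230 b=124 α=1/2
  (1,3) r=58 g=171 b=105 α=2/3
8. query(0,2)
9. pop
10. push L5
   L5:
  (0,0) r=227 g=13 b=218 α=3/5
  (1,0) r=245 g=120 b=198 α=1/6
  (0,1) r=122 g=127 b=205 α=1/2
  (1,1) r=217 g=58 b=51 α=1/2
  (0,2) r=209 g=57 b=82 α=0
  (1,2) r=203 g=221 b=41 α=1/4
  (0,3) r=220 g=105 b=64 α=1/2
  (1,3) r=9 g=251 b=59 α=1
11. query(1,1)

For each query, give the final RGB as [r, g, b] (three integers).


(0,0) stack=L1,L2; from [0,0,0]:
after L1 α=3/4: [321/2, 63/4, 39/4]
after L2 α=5/7: [1016/7, 703/14, 1749/14]
rounded: [145, 50, 125]

(0,2) stack=L3,L4; from [0,0,0]:
+L3 (α=1/2) → [79, 4, 97/2]
+L4 (α=1/6) → [77, 27, 181/4]
= [77, 27, 45]

(1,1) stack=L3,L5; from [0,0,0]:
L3 α=3/5: [84/5, 27/5, 564/5]
L5 α=1/2: [1169/10, 317/10, 819/10]
→ [117, 32, 82]


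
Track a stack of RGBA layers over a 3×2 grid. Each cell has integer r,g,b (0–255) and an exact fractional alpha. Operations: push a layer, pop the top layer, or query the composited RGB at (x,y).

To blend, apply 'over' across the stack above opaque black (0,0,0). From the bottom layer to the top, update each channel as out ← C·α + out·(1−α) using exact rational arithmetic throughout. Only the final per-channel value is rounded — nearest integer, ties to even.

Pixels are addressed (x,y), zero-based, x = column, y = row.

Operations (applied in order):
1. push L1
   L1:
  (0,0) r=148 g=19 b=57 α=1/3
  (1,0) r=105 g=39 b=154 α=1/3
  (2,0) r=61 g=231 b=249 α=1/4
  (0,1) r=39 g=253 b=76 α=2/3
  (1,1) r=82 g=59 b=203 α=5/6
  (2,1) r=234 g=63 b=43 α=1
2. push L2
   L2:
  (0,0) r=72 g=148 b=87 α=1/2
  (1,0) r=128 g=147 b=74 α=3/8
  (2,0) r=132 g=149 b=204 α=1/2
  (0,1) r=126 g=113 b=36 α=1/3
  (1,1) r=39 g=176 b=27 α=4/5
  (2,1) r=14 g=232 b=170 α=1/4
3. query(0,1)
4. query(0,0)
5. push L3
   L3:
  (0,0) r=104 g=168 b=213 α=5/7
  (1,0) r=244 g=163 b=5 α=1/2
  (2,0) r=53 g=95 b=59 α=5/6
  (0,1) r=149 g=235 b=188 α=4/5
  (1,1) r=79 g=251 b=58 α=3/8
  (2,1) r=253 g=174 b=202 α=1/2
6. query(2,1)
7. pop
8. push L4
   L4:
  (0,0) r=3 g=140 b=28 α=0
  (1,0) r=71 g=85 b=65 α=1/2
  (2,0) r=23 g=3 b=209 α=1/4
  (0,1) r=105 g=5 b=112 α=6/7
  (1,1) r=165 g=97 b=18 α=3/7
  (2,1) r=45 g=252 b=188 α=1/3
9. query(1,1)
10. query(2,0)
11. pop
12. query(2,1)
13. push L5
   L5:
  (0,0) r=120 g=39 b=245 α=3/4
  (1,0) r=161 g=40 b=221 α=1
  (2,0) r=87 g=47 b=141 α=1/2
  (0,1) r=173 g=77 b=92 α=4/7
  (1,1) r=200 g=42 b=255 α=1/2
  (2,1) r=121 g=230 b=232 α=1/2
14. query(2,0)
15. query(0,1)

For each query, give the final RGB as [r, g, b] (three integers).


query (0,1) [L1,L2] — begin 0,0,0
after L1 α=2/3: [26, 506/3, 152/3]
after L2 α=1/3: [178/3, 1351/9, 412/9]
= [59, 150, 46]

query (0,0) [L1,L2] — begin 0,0,0
+L1 (α=1/3) → [148/3, 19/3, 19]
+L2 (α=1/2) → [182/3, 463/6, 53]
rounded: [61, 77, 53]

(2,1) stack=L1,L2,L3; from [0,0,0]:
after L1 α=1: [234, 63, 43]
after L2 α=1/4: [179, 421/4, 299/4]
after L3 α=1/2: [216, 1117/8, 1107/8]
= [216, 140, 138]

(1,1) stack=L1,L2,L4; from [0,0,0]:
L1 α=5/6: [205/3, 295/6, 1015/6]
L2 α=4/5: [673/15, 4519/30, 1663/30]
L4 α=3/7: [10117/105, 13403/105, 4136/105]
rounded: [96, 128, 39]

query (2,0) [L1,L2,L4] — begin 0,0,0
+L1 (α=1/4) → [61/4, 231/4, 249/4]
+L2 (α=1/2) → [589/8, 827/8, 1065/8]
+L4 (α=1/4) → [1951/32, 2505/32, 4867/32]
= [61, 78, 152]

query (2,1) [L1,L2] — begin 0,0,0
L1 α=1: [234, 63, 43]
L2 α=1/4: [179, 421/4, 299/4]
= [179, 105, 75]

query (2,0) [L1,L2,L5] — begin 0,0,0
+L1 (α=1/4) → [61/4, 231/4, 249/4]
+L2 (α=1/2) → [589/8, 827/8, 1065/8]
+L5 (α=1/2) → [1285/16, 1203/16, 2193/16]
rounded: [80, 75, 137]

at x=0,y=1 over L1,L2,L5:
after L1 α=2/3: [26, 506/3, 152/3]
after L2 α=1/3: [178/3, 1351/9, 412/9]
after L5 α=4/7: [870/7, 325/3, 1516/21]
→ [124, 108, 72]


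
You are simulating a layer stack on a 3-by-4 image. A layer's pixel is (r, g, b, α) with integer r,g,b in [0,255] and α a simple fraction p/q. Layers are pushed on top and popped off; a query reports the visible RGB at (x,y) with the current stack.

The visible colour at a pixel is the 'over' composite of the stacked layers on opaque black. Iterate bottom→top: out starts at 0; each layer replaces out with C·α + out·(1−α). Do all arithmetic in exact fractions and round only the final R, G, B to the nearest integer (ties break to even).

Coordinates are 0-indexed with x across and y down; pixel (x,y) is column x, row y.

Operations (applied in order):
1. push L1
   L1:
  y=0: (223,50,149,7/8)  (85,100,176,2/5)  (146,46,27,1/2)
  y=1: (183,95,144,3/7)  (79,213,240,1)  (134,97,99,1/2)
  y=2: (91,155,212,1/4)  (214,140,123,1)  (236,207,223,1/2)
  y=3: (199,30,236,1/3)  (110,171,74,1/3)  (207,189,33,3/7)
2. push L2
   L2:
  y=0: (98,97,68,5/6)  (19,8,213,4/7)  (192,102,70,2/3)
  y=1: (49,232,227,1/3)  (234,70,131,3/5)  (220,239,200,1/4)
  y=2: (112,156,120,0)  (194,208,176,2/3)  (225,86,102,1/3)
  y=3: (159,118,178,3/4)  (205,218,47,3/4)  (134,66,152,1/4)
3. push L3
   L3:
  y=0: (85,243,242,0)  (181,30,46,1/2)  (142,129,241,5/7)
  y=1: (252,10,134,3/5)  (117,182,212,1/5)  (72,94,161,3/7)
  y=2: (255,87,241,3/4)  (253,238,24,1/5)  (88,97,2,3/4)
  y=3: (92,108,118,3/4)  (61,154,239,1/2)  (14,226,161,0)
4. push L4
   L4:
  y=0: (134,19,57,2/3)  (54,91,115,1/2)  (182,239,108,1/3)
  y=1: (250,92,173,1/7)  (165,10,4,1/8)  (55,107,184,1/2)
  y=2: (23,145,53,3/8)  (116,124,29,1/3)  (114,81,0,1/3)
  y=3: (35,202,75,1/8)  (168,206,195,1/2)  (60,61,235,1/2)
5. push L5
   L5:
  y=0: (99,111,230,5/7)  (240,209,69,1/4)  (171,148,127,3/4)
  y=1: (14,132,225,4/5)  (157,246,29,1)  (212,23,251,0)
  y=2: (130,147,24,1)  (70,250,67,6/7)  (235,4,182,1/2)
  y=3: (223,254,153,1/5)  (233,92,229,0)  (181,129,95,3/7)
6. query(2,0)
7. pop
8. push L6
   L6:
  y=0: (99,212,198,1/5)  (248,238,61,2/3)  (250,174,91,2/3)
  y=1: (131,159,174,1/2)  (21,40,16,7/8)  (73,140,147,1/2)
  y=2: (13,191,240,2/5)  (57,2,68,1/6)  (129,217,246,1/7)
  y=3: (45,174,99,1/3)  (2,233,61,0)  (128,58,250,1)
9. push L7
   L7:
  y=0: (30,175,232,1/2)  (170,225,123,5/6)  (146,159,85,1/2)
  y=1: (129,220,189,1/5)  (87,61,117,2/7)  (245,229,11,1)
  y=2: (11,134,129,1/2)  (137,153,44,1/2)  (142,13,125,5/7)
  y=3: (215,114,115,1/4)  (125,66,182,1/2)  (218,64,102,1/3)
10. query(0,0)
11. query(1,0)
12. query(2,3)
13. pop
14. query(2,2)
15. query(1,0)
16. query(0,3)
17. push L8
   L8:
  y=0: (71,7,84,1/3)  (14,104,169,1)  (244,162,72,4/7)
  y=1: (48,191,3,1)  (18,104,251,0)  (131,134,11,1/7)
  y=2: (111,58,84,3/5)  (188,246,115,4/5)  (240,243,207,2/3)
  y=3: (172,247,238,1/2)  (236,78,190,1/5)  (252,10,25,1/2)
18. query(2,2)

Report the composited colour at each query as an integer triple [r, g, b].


(2,0) stack=L1,L2,L3,L4,L5; from [0,0,0]:
after L1 α=1/2: [73, 23, 27/2]
after L2 α=2/3: [457/3, 227/3, 307/6]
after L3 α=5/7: [3044/21, 2389/21, 3922/21]
after L4 α=1/3: [9910/63, 9797/63, 10112/63]
after L5 α=3/4: [42229/252, 37769/252, 34115/252]
= [168, 150, 135]

query (0,0) [L1,L2,L3,L4,L6,L7] — begin 0,0,0
L1 α=7/8: [1561/8, 175/4, 1043/8]
L2 α=5/6: [1827/16, 705/8, 3763/48]
L3 α=0: [1827/16, 705/8, 3763/48]
L4 α=2/3: [6115/48, 1009/24, 9235/144]
L6 α=1/5: [7303/60, 2281/30, 16363/180]
L7 α=1/2: [9103/120, 7531/60, 58123/360]
= [76, 126, 161]

at x=1,y=0 over L1,L2,L3,L4,L6,L7:
after L1 α=2/5: [34, 40, 352/5]
after L2 α=4/7: [178/7, 152/7, 5316/35]
after L3 α=1/2: [1445/14, 181/7, 3463/35]
after L4 α=1/2: [2201/28, 409/7, 3744/35]
after L6 α=2/3: [5363/28, 1247/7, 8014/105]
after L7 α=5/6: [9721/56, 4561/21, 72589/630]
= [174, 217, 115]

(2,3) stack=L1,L2,L3,L4,L6,L7; from [0,0,0]:
+L1 (α=3/7) → [621/7, 81, 99/7]
+L2 (α=1/4) → [2801/28, 309/4, 1361/28]
+L3 (α=0) → [2801/28, 309/4, 1361/28]
+L4 (α=1/2) → [4481/56, 553/8, 7941/56]
+L6 (α=1) → [128, 58, 250]
+L7 (α=1/3) → [158, 60, 602/3]
= [158, 60, 201]

(2,2) stack=L1,L2,L3,L4,L6; from [0,0,0]:
+L1 (α=1/2) → [118, 207/2, 223/2]
+L2 (α=1/3) → [461/3, 293/3, 325/3]
+L3 (α=3/4) → [1253/12, 583/6, 343/12]
+L4 (α=1/3) → [1937/18, 826/9, 343/18]
+L6 (α=1/7) → [332/3, 329/3, 1081/21]
= [111, 110, 51]

at x=1,y=0 over L1,L2,L3,L4,L6:
+L1 (α=2/5) → [34, 40, 352/5]
+L2 (α=4/7) → [178/7, 152/7, 5316/35]
+L3 (α=1/2) → [1445/14, 181/7, 3463/35]
+L4 (α=1/2) → [2201/28, 409/7, 3744/35]
+L6 (α=2/3) → [5363/28, 1247/7, 8014/105]
rounded: [192, 178, 76]

query (0,3) [L1,L2,L3,L4,L6] — begin 0,0,0
+L1 (α=1/3) → [199/3, 10, 236/3]
+L2 (α=3/4) → [815/6, 91, 919/6]
+L3 (α=3/4) → [2471/24, 415/4, 3043/24]
+L4 (α=1/8) → [18137/192, 3713/32, 23101/192]
+L6 (α=1/3) → [22457/288, 6497/48, 32605/288]
→ [78, 135, 113]

at x=2,y=2 over L1,L2,L3,L4,L6,L8:
L1 α=1/2: [118, 207/2, 223/2]
L2 α=1/3: [461/3, 293/3, 325/3]
L3 α=3/4: [1253/12, 583/6, 343/12]
L4 α=1/3: [1937/18, 826/9, 343/18]
L6 α=1/7: [332/3, 329/3, 1081/21]
L8 α=2/3: [1772/9, 1787/9, 9775/63]
rounded: [197, 199, 155]


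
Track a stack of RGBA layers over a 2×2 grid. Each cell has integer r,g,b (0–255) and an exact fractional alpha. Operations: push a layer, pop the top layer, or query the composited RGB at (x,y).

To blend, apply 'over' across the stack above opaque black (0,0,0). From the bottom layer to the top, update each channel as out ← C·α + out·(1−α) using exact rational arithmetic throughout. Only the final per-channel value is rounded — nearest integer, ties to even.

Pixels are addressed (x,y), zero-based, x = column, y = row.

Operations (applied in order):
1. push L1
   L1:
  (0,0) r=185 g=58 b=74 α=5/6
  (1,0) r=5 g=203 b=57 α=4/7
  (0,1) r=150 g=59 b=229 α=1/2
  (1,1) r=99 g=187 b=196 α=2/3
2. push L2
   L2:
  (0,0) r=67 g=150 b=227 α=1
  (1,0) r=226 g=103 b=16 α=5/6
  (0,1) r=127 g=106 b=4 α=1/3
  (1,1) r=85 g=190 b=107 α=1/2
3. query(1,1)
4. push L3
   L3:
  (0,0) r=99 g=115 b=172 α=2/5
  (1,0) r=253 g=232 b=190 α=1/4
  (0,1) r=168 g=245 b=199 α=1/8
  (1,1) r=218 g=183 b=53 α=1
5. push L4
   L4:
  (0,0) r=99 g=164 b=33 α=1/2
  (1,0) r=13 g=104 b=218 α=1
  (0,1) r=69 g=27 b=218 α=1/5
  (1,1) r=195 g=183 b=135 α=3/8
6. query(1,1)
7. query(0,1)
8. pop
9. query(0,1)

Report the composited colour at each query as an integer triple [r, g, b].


(1,1) stack=L1,L2; from [0,0,0]:
L1 α=2/3: [66, 374/3, 392/3]
L2 α=1/2: [151/2, 472/3, 713/6]
= [76, 157, 119]

query (1,1) [L1,L2,L3,L4] — begin 0,0,0
L1 α=2/3: [66, 374/3, 392/3]
L2 α=1/2: [151/2, 472/3, 713/6]
L3 α=1: [218, 183, 53]
L4 α=3/8: [1675/8, 183, 335/4]
rounded: [209, 183, 84]

at x=0,y=1 over L1,L2,L3,L4:
after L1 α=1/2: [75, 59/2, 229/2]
after L2 α=1/3: [277/3, 55, 233/3]
after L3 α=1/8: [2443/24, 315/4, 557/6]
after L4 α=1/5: [2857/30, 342/5, 1768/15]
= [95, 68, 118]

(0,1) stack=L1,L2,L3; from [0,0,0]:
L1 α=1/2: [75, 59/2, 229/2]
L2 α=1/3: [277/3, 55, 233/3]
L3 α=1/8: [2443/24, 315/4, 557/6]
rounded: [102, 79, 93]


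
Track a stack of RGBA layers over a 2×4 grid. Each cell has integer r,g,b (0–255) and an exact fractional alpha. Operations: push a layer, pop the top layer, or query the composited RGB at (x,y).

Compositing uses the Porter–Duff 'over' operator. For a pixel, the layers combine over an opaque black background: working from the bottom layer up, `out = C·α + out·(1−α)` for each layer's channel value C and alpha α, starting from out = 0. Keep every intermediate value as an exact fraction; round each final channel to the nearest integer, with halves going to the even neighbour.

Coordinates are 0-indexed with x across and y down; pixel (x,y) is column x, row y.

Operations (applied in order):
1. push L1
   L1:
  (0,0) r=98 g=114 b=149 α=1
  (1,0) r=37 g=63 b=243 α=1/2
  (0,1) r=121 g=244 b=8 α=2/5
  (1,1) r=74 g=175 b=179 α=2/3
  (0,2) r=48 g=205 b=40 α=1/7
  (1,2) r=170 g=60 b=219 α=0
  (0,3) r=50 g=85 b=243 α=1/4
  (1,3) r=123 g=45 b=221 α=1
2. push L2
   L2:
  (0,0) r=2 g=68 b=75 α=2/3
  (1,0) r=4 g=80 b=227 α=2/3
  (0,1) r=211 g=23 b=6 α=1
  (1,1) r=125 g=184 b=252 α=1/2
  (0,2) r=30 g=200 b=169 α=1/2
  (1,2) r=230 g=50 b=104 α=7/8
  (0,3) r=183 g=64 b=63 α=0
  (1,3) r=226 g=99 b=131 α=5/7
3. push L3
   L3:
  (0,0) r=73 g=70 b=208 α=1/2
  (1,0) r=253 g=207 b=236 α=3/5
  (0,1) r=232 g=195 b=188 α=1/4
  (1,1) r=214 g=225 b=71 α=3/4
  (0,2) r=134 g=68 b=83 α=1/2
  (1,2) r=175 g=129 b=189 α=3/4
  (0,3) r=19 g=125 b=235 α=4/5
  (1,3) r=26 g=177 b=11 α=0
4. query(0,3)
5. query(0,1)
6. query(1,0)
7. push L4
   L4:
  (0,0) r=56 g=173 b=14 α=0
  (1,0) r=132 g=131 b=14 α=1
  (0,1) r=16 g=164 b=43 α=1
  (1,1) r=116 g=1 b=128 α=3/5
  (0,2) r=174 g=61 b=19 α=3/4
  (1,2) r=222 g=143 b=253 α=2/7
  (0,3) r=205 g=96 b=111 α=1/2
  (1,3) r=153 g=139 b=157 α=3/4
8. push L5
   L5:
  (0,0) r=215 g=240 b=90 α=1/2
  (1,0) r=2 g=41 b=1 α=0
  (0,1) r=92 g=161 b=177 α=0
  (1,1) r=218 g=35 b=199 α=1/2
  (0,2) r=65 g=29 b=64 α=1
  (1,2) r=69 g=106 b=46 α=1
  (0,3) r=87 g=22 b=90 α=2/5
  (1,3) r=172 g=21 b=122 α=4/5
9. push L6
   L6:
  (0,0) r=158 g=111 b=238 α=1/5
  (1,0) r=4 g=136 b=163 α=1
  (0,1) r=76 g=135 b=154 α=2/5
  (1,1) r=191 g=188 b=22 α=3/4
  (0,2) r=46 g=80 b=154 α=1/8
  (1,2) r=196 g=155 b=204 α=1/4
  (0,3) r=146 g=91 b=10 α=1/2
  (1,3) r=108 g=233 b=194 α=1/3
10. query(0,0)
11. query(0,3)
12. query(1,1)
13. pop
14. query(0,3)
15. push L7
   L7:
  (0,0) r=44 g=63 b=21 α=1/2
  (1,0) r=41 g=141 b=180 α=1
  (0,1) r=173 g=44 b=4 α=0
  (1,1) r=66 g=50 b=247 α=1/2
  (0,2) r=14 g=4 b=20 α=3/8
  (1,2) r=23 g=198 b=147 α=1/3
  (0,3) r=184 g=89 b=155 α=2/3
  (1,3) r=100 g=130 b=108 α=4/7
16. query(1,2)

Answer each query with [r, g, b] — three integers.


at x=0,y=3 over L1,L2,L3:
+L1 (α=1/4) → [25/2, 85/4, 243/4]
+L2 (α=0) → [25/2, 85/4, 243/4]
+L3 (α=4/5) → [177/10, 417/4, 4003/20]
→ [18, 104, 200]

at x=0,y=1 over L1,L2,L3:
+L1 (α=2/5) → [242/5, 488/5, 16/5]
+L2 (α=1) → [211, 23, 6]
+L3 (α=1/4) → [865/4, 66, 103/2]
= [216, 66, 52]

query (1,0) [L1,L2,L3] — begin 0,0,0
L1 α=1/2: [37/2, 63/2, 243/2]
L2 α=2/3: [53/6, 383/6, 1151/6]
L3 α=3/5: [466/3, 2246/15, 655/3]
→ [155, 150, 218]

query (0,0) [L1,L2,L3,L4,L5,L6] — begin 0,0,0
+L1 (α=1) → [98, 114, 149]
+L2 (α=2/3) → [34, 250/3, 299/3]
+L3 (α=1/2) → [107/2, 230/3, 923/6]
+L4 (α=0) → [107/2, 230/3, 923/6]
+L5 (α=1/2) → [537/4, 475/3, 1463/12]
+L6 (α=1/5) → [139, 2233/15, 2177/15]
= [139, 149, 145]

query (0,3) [L1,L2,L3,L4,L5,L6] — begin 0,0,0
+L1 (α=1/4) → [25/2, 85/4, 243/4]
+L2 (α=0) → [25/2, 85/4, 243/4]
+L3 (α=4/5) → [177/10, 417/4, 4003/20]
+L4 (α=1/2) → [2227/20, 801/8, 6223/40]
+L5 (α=2/5) → [10161/100, 551/8, 25869/200]
+L6 (α=1/2) → [24761/200, 1279/16, 27869/400]
→ [124, 80, 70]

at x=1,y=1 over L1,L2,L3,L4,L5,L6:
+L1 (α=2/3) → [148/3, 350/3, 358/3]
+L2 (α=1/2) → [523/6, 451/3, 557/3]
+L3 (α=3/4) → [4375/24, 619/3, 299/3]
+L4 (α=3/5) → [8551/60, 1247/15, 350/3]
+L5 (α=1/2) → [21631/120, 886/15, 947/6]
+L6 (α=3/4) → [90391/480, 4673/30, 1343/24]
→ [188, 156, 56]

at x=0,y=3 over L1,L2,L3,L4,L5:
L1 α=1/4: [25/2, 85/4, 243/4]
L2 α=0: [25/2, 85/4, 243/4]
L3 α=4/5: [177/10, 417/4, 4003/20]
L4 α=1/2: [2227/20, 801/8, 6223/40]
L5 α=2/5: [10161/100, 551/8, 25869/200]
= [102, 69, 129]

(1,2) stack=L1,L2,L3,L4,L5,L7; from [0,0,0]:
L1 α=0: [0, 0, 0]
L2 α=7/8: [805/4, 175/4, 91]
L3 α=3/4: [2905/16, 1723/16, 329/2]
L4 α=2/7: [21629/112, 13191/112, 2657/14]
L5 α=1: [69, 106, 46]
L7 α=1/3: [161/3, 410/3, 239/3]
= [54, 137, 80]
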